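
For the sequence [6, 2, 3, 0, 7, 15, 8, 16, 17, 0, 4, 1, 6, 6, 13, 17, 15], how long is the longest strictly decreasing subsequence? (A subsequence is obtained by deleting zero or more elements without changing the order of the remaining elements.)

4

Let dp[i] be the longest decreasing subsequence ending at position i. Then dp = [1, 2, 2, 3, 1, 1, 2, 1, 1, 3, 3, 4, 3, 3, 2, 1, 2].
The maximum is 4; one witness is 15, 8, 4, 1 at positions 6,7,11,12.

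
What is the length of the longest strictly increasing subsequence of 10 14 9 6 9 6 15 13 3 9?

3

Let dp[i] be the longest increasing subsequence ending at position i. Then dp = [1, 2, 1, 1, 2, 1, 3, 3, 1, 2].
The maximum is 3; one witness is 10, 14, 15 at positions 1,2,7.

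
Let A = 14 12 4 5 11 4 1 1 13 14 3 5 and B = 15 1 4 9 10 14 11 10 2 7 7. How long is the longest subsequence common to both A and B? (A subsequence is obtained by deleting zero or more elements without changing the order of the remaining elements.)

2

Backtracking the LCS table gives one alignment: 14 (A1,B6) → 11 (A5,B7).
So the longest common subsequence has length 2.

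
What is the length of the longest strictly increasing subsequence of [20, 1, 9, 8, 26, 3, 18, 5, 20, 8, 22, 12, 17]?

Let dp[i] be the longest increasing subsequence ending at position i. Then dp = [1, 1, 2, 2, 3, 2, 3, 3, 4, 4, 5, 5, 6].
The maximum is 6; one witness is 1, 3, 5, 8, 12, 17 at positions 2,6,8,10,12,13.

6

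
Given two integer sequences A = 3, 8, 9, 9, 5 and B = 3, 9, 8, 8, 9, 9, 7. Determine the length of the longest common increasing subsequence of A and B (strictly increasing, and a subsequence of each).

For each value that appears in both, track the longest common increasing run ending there.
The best achievable length is 3; one witness is 3, 8, 9 (A-positions 1,2,3, B-positions 1,3,5).

3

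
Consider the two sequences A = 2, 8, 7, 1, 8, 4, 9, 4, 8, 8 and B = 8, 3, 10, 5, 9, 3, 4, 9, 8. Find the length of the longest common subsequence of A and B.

A longest common subsequence is 8, 4, 9, 8 (length 4); the LCS DP confirms no longer common subsequence exists.

4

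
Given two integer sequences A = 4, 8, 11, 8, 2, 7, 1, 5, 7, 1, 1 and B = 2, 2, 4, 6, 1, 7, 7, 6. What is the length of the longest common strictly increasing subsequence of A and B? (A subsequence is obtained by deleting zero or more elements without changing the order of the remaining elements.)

2

A longest common strictly increasing subsequence is 2, 7 (length 2); it appears in order in both A and B, and no longer such subsequence exists.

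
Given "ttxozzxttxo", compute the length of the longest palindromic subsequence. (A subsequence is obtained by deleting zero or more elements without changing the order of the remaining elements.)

One longest palindromic subsequence is ttxzzxtt (positions 1,2,3,5,6,7,8,9); it reads the same forward and backward, and the interval DP gives dp[1][11] = 8.

8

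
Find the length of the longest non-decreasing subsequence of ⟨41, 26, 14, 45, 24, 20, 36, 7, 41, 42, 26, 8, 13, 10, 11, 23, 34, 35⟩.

Let dp[i] be the longest non-decreasing subsequence ending at position i. Then dp = [1, 1, 1, 2, 2, 2, 3, 1, 4, 5, 3, 2, 3, 3, 4, 5, 6, 7].
The maximum is 7; one witness is 7, 8, 10, 11, 23, 34, 35 at positions 8,12,14,15,16,17,18.

7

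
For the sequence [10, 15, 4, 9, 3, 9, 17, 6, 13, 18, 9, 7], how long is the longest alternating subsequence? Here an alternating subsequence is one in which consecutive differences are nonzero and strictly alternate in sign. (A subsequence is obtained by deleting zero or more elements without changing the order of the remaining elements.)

9

Track the best alternating length ending on an up-step vs a down-step at each position: up/down = 1/1, 2/1, 1/3, 4/3, 1/5, 6/3, 6/1, 6/7, 8/7, 8/1, 8/9, 8/9.
The maximum over both is 9; one such subsequence is 10, 15, 4, 9, 3, 9, 6, 13, 9.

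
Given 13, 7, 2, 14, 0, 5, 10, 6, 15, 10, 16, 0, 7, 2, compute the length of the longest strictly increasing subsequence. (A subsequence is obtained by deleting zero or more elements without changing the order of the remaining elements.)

5

Let dp[i] be the longest increasing subsequence ending at position i. Then dp = [1, 1, 1, 2, 1, 2, 3, 3, 4, 4, 5, 1, 4, 2].
The maximum is 5; one witness is 2, 5, 10, 15, 16 at positions 3,6,7,9,11.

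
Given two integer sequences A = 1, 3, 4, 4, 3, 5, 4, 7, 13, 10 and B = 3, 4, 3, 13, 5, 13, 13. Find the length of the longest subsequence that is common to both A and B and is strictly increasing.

4

For each value that appears in both, track the longest common increasing run ending there.
The best achievable length is 4; one witness is 3, 4, 5, 13 (A-positions 2,3,6,9, B-positions 1,2,5,6).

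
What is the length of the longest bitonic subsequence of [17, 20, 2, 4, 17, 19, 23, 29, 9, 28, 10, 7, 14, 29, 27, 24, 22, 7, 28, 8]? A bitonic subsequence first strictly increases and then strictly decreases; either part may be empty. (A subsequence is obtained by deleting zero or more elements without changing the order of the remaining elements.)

11

Let inc[i] be the LIS ending at i and dec[i] the longest strictly decreasing subsequence starting at i. inc = [1, 2, 1, 2, 3, 4, 5, 6, 3, 6, 4, 3, 5, 7, 6, 6, 6, 3, 7, 4], dec = [3, 4, 1, 1, 3, 3, 3, 6, 2, 5, 2, 1, 2, 5, 4, 3, 2, 1, 2, 1].
max_i inc[i]+dec[i]−1 = 11, with one witness 2, 4, 17, 19, 23, 29, 28, 27, 24, 22, 8.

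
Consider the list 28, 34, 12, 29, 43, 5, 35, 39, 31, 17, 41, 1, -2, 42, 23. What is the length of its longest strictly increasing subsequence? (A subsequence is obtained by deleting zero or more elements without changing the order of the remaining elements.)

6

Let dp[i] be the longest increasing subsequence ending at position i. Then dp = [1, 2, 1, 2, 3, 1, 3, 4, 3, 2, 5, 1, 1, 6, 3].
The maximum is 6; one witness is 28, 34, 35, 39, 41, 42 at positions 1,2,7,8,11,14.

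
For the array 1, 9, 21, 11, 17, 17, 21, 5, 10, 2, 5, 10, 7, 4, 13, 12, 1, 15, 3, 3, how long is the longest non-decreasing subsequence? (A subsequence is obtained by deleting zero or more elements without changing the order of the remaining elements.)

6

Let dp[i] be the longest non-decreasing subsequence ending at position i. Then dp = [1, 2, 3, 3, 4, 5, 6, 2, 3, 2, 3, 4, 4, 3, 5, 5, 2, 6, 3, 4].
The maximum is 6; one witness is 1, 9, 11, 17, 17, 21 at positions 1,2,4,5,6,7.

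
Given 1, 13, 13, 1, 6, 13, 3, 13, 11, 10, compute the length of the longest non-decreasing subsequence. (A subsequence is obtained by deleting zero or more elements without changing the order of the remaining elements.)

Let dp[i] be the longest non-decreasing subsequence ending at position i. Then dp = [1, 2, 3, 2, 3, 4, 3, 5, 4, 4].
The maximum is 5; one witness is 1, 13, 13, 13, 13 at positions 1,2,3,6,8.

5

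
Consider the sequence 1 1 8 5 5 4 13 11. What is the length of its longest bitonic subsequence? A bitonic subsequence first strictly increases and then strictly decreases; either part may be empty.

4

One longest bitonic subsequence is 1, 8, 5, 4 (positions 1,3,5,6): it rises to 8 then falls. Length 4 is optimal.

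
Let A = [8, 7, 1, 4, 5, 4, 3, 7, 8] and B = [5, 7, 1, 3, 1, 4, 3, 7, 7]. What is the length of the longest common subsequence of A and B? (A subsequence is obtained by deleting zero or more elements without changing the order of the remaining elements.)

5

A longest common subsequence is 7, 1, 4, 3, 7 (length 5); the LCS DP confirms no longer common subsequence exists.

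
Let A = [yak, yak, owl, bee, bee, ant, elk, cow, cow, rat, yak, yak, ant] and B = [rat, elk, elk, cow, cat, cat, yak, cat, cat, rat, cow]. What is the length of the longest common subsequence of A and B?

3

Backtracking the LCS table gives one alignment: elk (A7,B3) → cow (A8,B4) → cow (A9,B11).
So the longest common subsequence has length 3.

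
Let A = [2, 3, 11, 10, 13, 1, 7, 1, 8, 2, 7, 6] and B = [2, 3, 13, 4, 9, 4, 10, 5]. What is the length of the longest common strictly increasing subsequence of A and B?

For each value that appears in both, track the longest common increasing run ending there.
The best achievable length is 3; one witness is 2, 3, 13 (A-positions 1,2,5, B-positions 1,2,3).

3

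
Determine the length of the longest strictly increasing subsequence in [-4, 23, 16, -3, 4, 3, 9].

Let dp[i] be the longest increasing subsequence ending at position i. Then dp = [1, 2, 2, 2, 3, 3, 4].
The maximum is 4; one witness is -4, -3, 4, 9 at positions 1,4,5,7.

4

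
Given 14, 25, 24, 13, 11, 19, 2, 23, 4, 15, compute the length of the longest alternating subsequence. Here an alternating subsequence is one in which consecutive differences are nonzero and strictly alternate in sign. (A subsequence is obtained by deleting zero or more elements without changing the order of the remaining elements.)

Track the best alternating length ending on an up-step vs a down-step at each position: up/down = 1/1, 2/1, 2/3, 1/3, 1/3, 4/3, 1/5, 6/3, 6/7, 8/7.
The maximum over both is 8; one such subsequence is 14, 25, 13, 19, 2, 23, 4, 15.

8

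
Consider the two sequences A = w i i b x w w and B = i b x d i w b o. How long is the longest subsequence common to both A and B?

Backtracking the LCS table gives one alignment: i (A3,B1) → b (A4,B2) → x (A5,B3) → w (A6,B6).
So the longest common subsequence has length 4.

4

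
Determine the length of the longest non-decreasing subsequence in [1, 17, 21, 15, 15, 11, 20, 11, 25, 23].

5

One longest non-decreasing subsequence is 1, 15, 15, 20, 25 (positions 1,4,5,7,9), of length 5; no longer one exists.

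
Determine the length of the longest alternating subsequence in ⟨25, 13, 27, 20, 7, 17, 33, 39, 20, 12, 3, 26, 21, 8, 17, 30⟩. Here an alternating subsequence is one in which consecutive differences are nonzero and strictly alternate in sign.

A longest alternating subsequence is 25, 13, 27, 20, 33, 20, 26, 8, 17 (positions 1,2,3,4,7,9,12,14,15); its 8 consecutive differences strictly alternate in sign, and length 9 is optimal.

9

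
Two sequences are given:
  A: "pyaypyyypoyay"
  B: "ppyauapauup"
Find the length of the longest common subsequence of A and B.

Backtracking the LCS table gives one alignment: p (A1,B2) → y (A2,B3) → a (A3,B6) → p (A5,B7) → p (A9,B11).
So the longest common subsequence has length 5.

5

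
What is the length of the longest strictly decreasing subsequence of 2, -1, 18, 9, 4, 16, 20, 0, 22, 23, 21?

Scanning left to right, the best length ending at each element is: 2→1, -1→2, 18→1, 9→2, 4→3, 16→2, 20→1, 0→4, 22→1, 23→1, 21→2.
So the longest decreasing subsequence has length 4, e.g. 18, 9, 4, 0.

4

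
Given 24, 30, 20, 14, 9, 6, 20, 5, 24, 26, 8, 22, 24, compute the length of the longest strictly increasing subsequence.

Let dp[i] be the longest increasing subsequence ending at position i. Then dp = [1, 2, 1, 1, 1, 1, 2, 1, 3, 4, 2, 3, 4].
The maximum is 4; one witness is 14, 20, 24, 26 at positions 4,7,9,10.

4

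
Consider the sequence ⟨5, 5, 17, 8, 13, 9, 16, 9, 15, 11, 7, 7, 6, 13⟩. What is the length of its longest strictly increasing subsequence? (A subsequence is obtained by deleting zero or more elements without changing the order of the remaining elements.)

5

One longest increasing subsequence is 5, 8, 9, 11, 13 (positions 1,4,6,10,14), of length 5; no longer one exists.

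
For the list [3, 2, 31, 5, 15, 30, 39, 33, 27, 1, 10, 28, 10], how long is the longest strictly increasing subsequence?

5

Let dp[i] be the longest increasing subsequence ending at position i. Then dp = [1, 1, 2, 2, 3, 4, 5, 5, 4, 1, 3, 5, 3].
The maximum is 5; one witness is 3, 5, 15, 30, 39 at positions 1,4,5,6,7.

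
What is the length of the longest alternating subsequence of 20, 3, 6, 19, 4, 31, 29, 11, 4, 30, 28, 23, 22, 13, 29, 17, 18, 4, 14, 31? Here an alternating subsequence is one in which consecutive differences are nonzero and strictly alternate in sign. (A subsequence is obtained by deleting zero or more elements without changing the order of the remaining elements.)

13

Track the best alternating length ending on an up-step vs a down-step at each position: up/down = 1/1, 1/2, 3/2, 3/2, 3/4, 5/1, 5/6, 5/6, 3/6, 7/6, 7/8, 7/8, 7/8, 7/8, 9/8, 9/10, 11/10, 3/12, 13/12, 13/1.
The maximum over both is 13; one such subsequence is 20, 3, 6, 4, 31, 29, 30, 28, 29, 17, 18, 4, 14.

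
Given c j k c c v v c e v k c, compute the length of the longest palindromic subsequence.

One longest palindromic subsequence is ckcvvckc (positions 1,3,5,6,7,8,11,12); it reads the same forward and backward, and the interval DP gives dp[1][12] = 8.

8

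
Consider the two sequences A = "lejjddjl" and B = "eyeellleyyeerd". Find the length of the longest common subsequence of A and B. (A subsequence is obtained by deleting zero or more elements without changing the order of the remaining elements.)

3

A longest common subsequence is led (length 3); the LCS DP confirms no longer common subsequence exists.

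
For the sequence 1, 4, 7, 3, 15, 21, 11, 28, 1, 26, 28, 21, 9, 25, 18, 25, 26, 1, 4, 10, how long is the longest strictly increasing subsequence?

Let dp[i] be the longest increasing subsequence ending at position i. Then dp = [1, 2, 3, 2, 4, 5, 4, 6, 1, 6, 7, 5, 4, 6, 5, 6, 7, 1, 3, 5].
The maximum is 7; one witness is 1, 4, 7, 15, 21, 26, 28 at positions 1,2,3,5,6,10,11.

7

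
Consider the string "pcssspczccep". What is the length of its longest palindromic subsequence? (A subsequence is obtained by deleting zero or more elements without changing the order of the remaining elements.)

Using dp[i][j] = 2 + dp[i+1][j−1] if the ends match, else max(dp[i+1][j], dp[i][j−1]):
dp[1][12] = 7. A witness is pcczccp at positions 1,2,7,8,9,10,12.

7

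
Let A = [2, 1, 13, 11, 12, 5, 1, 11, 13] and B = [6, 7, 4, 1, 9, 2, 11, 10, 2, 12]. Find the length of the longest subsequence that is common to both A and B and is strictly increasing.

3

A longest common strictly increasing subsequence is 1, 11, 12 (length 3); it appears in order in both A and B, and no longer such subsequence exists.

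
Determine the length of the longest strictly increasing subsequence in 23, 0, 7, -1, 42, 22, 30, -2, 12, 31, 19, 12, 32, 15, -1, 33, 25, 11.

Let dp[i] be the longest increasing subsequence ending at position i. Then dp = [1, 1, 2, 1, 3, 3, 4, 1, 3, 5, 4, 3, 6, 4, 2, 7, 5, 3].
The maximum is 7; one witness is 0, 7, 22, 30, 31, 32, 33 at positions 2,3,6,7,10,13,16.

7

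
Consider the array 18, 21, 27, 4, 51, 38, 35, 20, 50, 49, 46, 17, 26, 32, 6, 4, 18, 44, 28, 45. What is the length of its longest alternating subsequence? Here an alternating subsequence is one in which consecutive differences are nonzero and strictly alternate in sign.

Track the best alternating length ending on an up-step vs a down-step at each position: up/down = 1/1, 2/1, 2/1, 1/3, 4/1, 4/5, 4/5, 4/5, 6/5, 6/7, 6/7, 4/7, 8/7, 8/7, 4/9, 1/9, 10/9, 10/7, 10/11, 12/7.
The maximum over both is 12; one such subsequence is 18, 21, 4, 51, 38, 50, 17, 26, 6, 44, 28, 45.

12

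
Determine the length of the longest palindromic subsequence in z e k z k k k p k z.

Using dp[i][j] = 2 + dp[i+1][j−1] if the ends match, else max(dp[i+1][j], dp[i][j−1]):
dp[1][10] = 7. A witness is zkkkkkz at positions 1,3,5,6,7,9,10.

7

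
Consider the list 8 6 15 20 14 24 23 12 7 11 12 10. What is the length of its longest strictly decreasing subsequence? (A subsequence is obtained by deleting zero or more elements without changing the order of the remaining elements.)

5

Scanning left to right, the best length ending at each element is: 8→1, 6→2, 15→1, 20→1, 14→2, 24→1, 23→2, 12→3, 7→4, 11→4, 12→3, 10→5.
So the longest decreasing subsequence has length 5, e.g. 15, 14, 12, 11, 10.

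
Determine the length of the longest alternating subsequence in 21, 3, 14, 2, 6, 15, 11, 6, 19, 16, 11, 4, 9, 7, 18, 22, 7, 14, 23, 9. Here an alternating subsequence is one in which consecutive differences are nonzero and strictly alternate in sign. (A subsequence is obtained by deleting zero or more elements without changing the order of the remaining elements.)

14

A longest alternating subsequence is 21, 3, 14, 2, 15, 11, 19, 4, 9, 7, 18, 7, 14, 9 (positions 1,2,3,4,6,7,9,12,13,14,15,17,18,20); its 13 consecutive differences strictly alternate in sign, and length 14 is optimal.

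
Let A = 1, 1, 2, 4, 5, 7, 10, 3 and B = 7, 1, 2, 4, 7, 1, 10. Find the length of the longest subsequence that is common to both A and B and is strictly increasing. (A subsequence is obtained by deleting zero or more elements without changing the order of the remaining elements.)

5

For each value that appears in both, track the longest common increasing run ending there.
The best achievable length is 5; one witness is 1, 2, 4, 7, 10 (A-positions 1,3,4,6,7, B-positions 2,3,4,5,7).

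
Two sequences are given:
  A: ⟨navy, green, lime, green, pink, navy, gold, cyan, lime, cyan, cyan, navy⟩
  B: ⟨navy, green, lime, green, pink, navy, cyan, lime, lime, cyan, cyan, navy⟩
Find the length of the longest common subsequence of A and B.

11

Backtracking the LCS table gives one alignment: navy (A1,B1) → green (A2,B2) → lime (A3,B3) → green (A4,B4) → pink (A5,B5) → navy (A6,B6) → cyan (A8,B7) → lime (A9,B9) → cyan (A10,B10) → cyan (A11,B11) → navy (A12,B12).
So the longest common subsequence has length 11.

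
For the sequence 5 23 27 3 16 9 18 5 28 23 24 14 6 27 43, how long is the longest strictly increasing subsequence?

7

Scanning left to right, the best length ending at each element is: 5→1, 23→2, 27→3, 3→1, 16→2, 9→2, 18→3, 5→2, 28→4, 23→4, 24→5, 14→3, 6→3, 27→6, 43→7.
So the longest increasing subsequence has length 7, e.g. 5, 16, 18, 23, 24, 27, 43.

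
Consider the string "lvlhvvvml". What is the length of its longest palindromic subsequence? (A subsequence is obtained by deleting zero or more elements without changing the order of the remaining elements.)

6

One longest palindromic subsequence is lvvvvl (positions 1,2,5,6,7,9); it reads the same forward and backward, and the interval DP gives dp[1][9] = 6.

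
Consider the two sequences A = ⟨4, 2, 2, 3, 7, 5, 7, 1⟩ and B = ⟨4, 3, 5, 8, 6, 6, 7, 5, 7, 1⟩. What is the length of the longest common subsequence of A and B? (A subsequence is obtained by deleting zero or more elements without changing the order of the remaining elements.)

A longest common subsequence is 4, 3, 7, 5, 7, 1 (length 6); the LCS DP confirms no longer common subsequence exists.

6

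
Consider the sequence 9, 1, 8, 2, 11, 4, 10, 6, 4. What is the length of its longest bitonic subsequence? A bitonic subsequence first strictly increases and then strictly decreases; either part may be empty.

One longest bitonic subsequence is 1, 8, 11, 10, 6, 4 (positions 2,3,5,7,8,9): it rises to 11 then falls. Length 6 is optimal.

6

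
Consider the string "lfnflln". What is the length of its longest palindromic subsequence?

One longest palindromic subsequence is lfnfl (positions 1,2,3,4,6); it reads the same forward and backward, and the interval DP gives dp[1][7] = 5.

5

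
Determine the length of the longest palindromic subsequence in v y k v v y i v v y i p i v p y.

9

Using dp[i][j] = 2 + dp[i+1][j−1] if the ends match, else max(dp[i+1][j], dp[i][j−1]):
dp[1][16] = 9. A witness is vyvvivvyv at positions 1,2,4,5,7,8,9,10,14.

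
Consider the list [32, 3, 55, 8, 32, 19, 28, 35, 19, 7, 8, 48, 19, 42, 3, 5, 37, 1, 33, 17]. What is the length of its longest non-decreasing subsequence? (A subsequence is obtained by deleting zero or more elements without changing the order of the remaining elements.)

6

Scanning left to right, the best length ending at each element is: 32→1, 3→1, 55→2, 8→2, 32→3, 19→3, 28→4, 35→5, 19→4, 7→2, 8→3, 48→6, 19→5, 42→6, 3→2, 5→3, 37→6, 1→1, 33→6, 17→4.
So the longest non-decreasing subsequence has length 6, e.g. 3, 8, 19, 28, 35, 48.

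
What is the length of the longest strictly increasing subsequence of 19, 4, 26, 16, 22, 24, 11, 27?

Scanning left to right, the best length ending at each element is: 19→1, 4→1, 26→2, 16→2, 22→3, 24→4, 11→2, 27→5.
So the longest increasing subsequence has length 5, e.g. 4, 16, 22, 24, 27.

5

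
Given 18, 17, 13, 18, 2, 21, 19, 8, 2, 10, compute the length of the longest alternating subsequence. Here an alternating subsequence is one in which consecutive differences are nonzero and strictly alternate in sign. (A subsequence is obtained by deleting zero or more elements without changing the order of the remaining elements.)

A longest alternating subsequence is 18, 17, 18, 2, 21, 8, 10 (positions 1,2,4,5,6,8,10); its 6 consecutive differences strictly alternate in sign, and length 7 is optimal.

7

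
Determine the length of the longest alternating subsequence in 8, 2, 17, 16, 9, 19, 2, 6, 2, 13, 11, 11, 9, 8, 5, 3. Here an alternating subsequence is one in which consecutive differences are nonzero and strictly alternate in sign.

Track the best alternating length ending on an up-step vs a down-step at each position: up/down = 1/1, 1/2, 3/1, 3/4, 3/4, 5/1, 1/6, 7/6, 1/8, 9/6, 9/10, 9/10, 9/10, 9/10, 9/10, 9/10.
The maximum over both is 10; one such subsequence is 8, 2, 17, 16, 19, 2, 6, 2, 13, 11.

10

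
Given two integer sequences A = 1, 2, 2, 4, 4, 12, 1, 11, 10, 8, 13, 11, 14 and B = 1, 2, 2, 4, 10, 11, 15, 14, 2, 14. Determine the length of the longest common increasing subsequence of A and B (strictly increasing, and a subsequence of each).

A longest common strictly increasing subsequence is 1, 2, 4, 10, 11, 14 (length 6); it appears in order in both A and B, and no longer such subsequence exists.

6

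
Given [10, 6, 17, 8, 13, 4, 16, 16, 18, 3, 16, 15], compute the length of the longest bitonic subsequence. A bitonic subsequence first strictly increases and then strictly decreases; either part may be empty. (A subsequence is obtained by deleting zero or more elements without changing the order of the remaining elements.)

Let inc[i] be the LIS ending at i and dec[i] the longest strictly decreasing subsequence starting at i. inc = [1, 1, 2, 2, 3, 1, 4, 4, 5, 1, 4, 4], dec = [4, 3, 4, 3, 3, 2, 2, 2, 3, 1, 2, 1].
max_i inc[i]+dec[i]−1 = 7, with one witness 6, 8, 13, 16, 18, 16, 15.

7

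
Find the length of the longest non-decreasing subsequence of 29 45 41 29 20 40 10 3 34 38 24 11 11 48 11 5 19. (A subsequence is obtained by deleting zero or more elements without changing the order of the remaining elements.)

One longest non-decreasing subsequence is 29, 29, 34, 38, 48 (positions 1,4,9,10,14), of length 5; no longer one exists.

5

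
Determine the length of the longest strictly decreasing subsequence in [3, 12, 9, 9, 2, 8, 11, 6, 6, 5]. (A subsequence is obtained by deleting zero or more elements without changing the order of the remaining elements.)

5

Let dp[i] be the longest decreasing subsequence ending at position i. Then dp = [1, 1, 2, 2, 3, 3, 2, 4, 4, 5].
The maximum is 5; one witness is 12, 9, 8, 6, 5 at positions 2,3,6,8,10.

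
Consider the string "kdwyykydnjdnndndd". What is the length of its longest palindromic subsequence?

10

Using dp[i][j] = 2 + dp[i+1][j−1] if the ends match, else max(dp[i+1][j], dp[i][j−1]):
dp[1][17] = 10. A witness is ddndnndndd at positions 2,8,9,11,12,13,14,15,16,17.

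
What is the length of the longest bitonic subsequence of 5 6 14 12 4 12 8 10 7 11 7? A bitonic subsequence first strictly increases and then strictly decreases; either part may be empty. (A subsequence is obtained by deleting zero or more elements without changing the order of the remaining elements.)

One longest bitonic subsequence is 5, 6, 14, 12, 11, 7 (positions 1,2,3,6,10,11): it rises to 14 then falls. Length 6 is optimal.

6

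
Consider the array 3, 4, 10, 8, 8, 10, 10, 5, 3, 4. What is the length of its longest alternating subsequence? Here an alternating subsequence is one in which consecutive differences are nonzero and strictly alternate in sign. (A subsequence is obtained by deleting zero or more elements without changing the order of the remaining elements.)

6

Track the best alternating length ending on an up-step vs a down-step at each position: up/down = 1/1, 2/1, 2/1, 2/3, 2/3, 4/1, 4/1, 2/5, 1/5, 6/5.
The maximum over both is 6; one such subsequence is 3, 10, 8, 10, 3, 4.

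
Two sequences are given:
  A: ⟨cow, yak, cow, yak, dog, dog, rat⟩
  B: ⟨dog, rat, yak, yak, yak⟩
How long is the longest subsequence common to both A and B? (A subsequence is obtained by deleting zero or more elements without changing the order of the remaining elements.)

A longest common subsequence is yak, yak (length 2); the LCS DP confirms no longer common subsequence exists.

2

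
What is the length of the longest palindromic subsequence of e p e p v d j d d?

3

One longest palindromic subsequence is ddd (positions 6,8,9); it reads the same forward and backward, and the interval DP gives dp[1][9] = 3.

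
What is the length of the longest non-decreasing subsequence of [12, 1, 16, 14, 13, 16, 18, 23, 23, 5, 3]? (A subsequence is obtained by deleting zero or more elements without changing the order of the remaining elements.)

Scanning left to right, the best length ending at each element is: 12→1, 1→1, 16→2, 14→2, 13→2, 16→3, 18→4, 23→5, 23→6, 5→2, 3→2.
So the longest non-decreasing subsequence has length 6, e.g. 12, 16, 16, 18, 23, 23.

6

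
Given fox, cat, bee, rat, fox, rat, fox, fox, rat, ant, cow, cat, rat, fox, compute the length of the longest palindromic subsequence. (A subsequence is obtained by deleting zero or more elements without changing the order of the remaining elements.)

9

Using dp[i][j] = 2 + dp[i+1][j−1] if the ends match, else max(dp[i+1][j], dp[i][j−1]):
dp[1][14] = 9. A witness is fox cat rat fox fox fox rat cat fox at positions 1,2,4,5,7,8,9,12,14.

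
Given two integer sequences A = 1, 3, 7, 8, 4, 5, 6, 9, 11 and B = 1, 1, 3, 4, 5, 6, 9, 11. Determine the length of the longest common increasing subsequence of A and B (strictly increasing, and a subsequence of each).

For each value that appears in both, track the longest common increasing run ending there.
The best achievable length is 7; one witness is 1, 3, 4, 5, 6, 9, 11 (A-positions 1,2,5,6,7,8,9, B-positions 1,3,4,5,6,7,8).

7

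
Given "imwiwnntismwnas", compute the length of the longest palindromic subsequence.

One longest palindromic subsequence is winniw (positions 3,4,6,7,9,12); it reads the same forward and backward, and the interval DP gives dp[1][15] = 6.

6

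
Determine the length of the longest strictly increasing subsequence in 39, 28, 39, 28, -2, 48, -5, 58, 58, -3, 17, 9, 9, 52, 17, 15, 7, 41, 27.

One longest increasing subsequence is -5, -3, 9, 17, 41 (positions 7,10,12,15,18), of length 5; no longer one exists.

5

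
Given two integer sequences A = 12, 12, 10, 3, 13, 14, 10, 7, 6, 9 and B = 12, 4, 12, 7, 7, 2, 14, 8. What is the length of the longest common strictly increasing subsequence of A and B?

A longest common strictly increasing subsequence is 12, 14 (length 2); it appears in order in both A and B, and no longer such subsequence exists.

2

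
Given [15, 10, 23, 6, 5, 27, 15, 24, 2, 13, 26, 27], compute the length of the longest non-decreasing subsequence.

One longest non-decreasing subsequence is 15, 23, 24, 26, 27 (positions 1,3,8,11,12), of length 5; no longer one exists.

5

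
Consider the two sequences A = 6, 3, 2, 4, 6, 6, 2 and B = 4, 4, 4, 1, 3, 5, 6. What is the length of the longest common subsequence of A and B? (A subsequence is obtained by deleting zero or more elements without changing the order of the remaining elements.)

A longest common subsequence is 3, 6 (length 2); the LCS DP confirms no longer common subsequence exists.

2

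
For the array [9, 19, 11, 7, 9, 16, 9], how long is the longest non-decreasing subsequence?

Let dp[i] be the longest non-decreasing subsequence ending at position i. Then dp = [1, 2, 2, 1, 2, 3, 3].
The maximum is 3; one witness is 9, 11, 16 at positions 1,3,6.

3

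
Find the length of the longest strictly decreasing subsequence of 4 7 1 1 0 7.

Scanning left to right, the best length ending at each element is: 4→1, 7→1, 1→2, 1→2, 0→3, 7→1.
So the longest decreasing subsequence has length 3, e.g. 4, 1, 0.

3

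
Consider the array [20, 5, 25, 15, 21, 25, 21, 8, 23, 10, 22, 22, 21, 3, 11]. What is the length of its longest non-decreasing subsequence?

6

Scanning left to right, the best length ending at each element is: 20→1, 5→1, 25→2, 15→2, 21→3, 25→4, 21→4, 8→2, 23→5, 10→3, 22→5, 22→6, 21→5, 3→1, 11→4.
So the longest non-decreasing subsequence has length 6, e.g. 5, 15, 21, 21, 22, 22.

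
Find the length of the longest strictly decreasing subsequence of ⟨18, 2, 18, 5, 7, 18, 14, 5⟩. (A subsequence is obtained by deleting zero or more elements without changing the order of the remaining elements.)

Let dp[i] be the longest decreasing subsequence ending at position i. Then dp = [1, 2, 1, 2, 2, 1, 2, 3].
The maximum is 3; one witness is 18, 7, 5 at positions 1,5,8.

3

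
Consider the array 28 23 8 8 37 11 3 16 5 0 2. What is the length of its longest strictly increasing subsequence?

Let dp[i] be the longest increasing subsequence ending at position i. Then dp = [1, 1, 1, 1, 2, 2, 1, 3, 2, 1, 2].
The maximum is 3; one witness is 8, 11, 16 at positions 3,6,8.

3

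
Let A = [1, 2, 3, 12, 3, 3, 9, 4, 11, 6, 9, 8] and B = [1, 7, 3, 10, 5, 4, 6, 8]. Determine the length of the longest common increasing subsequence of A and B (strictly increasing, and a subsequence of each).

5

A longest common strictly increasing subsequence is 1, 3, 4, 6, 8 (length 5); it appears in order in both A and B, and no longer such subsequence exists.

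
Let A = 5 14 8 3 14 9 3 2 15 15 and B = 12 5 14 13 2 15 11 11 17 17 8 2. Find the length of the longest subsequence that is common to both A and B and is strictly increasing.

3

For each value that appears in both, track the longest common increasing run ending there.
The best achievable length is 3; one witness is 5, 14, 15 (A-positions 1,2,9, B-positions 2,3,6).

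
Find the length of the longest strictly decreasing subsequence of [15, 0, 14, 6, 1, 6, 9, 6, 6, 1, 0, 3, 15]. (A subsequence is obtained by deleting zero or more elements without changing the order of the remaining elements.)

Let dp[i] be the longest decreasing subsequence ending at position i. Then dp = [1, 2, 2, 3, 4, 3, 3, 4, 4, 5, 6, 5, 1].
The maximum is 6; one witness is 15, 14, 9, 6, 1, 0 at positions 1,3,7,8,10,11.

6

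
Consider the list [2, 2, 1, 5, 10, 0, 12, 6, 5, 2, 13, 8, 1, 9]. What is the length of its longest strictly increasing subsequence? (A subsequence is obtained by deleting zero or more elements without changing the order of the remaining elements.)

5

Let dp[i] be the longest increasing subsequence ending at position i. Then dp = [1, 1, 1, 2, 3, 1, 4, 3, 2, 2, 5, 4, 2, 5].
The maximum is 5; one witness is 2, 5, 10, 12, 13 at positions 1,4,5,7,11.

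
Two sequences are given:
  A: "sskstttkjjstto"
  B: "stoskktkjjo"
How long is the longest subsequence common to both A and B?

8

Backtracking the LCS table gives one alignment: s (A1,B1) → s (A2,B4) → k (A3,B6) → t (A7,B7) → k (A8,B8) → j (A9,B9) → j (A10,B10) → o (A14,B11).
So the longest common subsequence has length 8.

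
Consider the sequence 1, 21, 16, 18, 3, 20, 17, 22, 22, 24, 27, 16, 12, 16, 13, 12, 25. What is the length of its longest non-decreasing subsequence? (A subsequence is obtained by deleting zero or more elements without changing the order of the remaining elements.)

8

One longest non-decreasing subsequence is 1, 16, 18, 20, 22, 22, 24, 27 (positions 1,3,4,6,8,9,10,11), of length 8; no longer one exists.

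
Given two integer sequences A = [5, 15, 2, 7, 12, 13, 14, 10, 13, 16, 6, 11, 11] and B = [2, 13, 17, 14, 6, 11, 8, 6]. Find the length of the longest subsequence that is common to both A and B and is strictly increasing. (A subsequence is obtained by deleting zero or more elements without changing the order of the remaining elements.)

3

A longest common strictly increasing subsequence is 2, 13, 14 (length 3); it appears in order in both A and B, and no longer such subsequence exists.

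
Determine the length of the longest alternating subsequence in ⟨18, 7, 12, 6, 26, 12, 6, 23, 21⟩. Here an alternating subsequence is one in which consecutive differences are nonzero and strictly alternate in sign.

8

Track the best alternating length ending on an up-step vs a down-step at each position: up/down = 1/1, 1/2, 3/2, 1/4, 5/1, 5/6, 1/6, 7/6, 7/8.
The maximum over both is 8; one such subsequence is 18, 7, 12, 6, 26, 12, 23, 21.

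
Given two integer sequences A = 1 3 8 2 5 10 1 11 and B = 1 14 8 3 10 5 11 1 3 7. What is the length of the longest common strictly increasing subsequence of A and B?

For each value that appears in both, track the longest common increasing run ending there.
The best achievable length is 4; one witness is 1, 8, 10, 11 (A-positions 1,3,6,8, B-positions 1,3,5,7).

4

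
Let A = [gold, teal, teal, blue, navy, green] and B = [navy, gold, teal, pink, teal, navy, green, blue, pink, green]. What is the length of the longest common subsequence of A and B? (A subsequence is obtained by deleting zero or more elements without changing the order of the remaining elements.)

5

A longest common subsequence is gold, teal, teal, blue, green (length 5); the LCS DP confirms no longer common subsequence exists.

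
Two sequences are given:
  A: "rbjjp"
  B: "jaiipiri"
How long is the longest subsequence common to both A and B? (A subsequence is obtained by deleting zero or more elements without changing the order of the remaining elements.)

A longest common subsequence is jp (length 2); the LCS DP confirms no longer common subsequence exists.

2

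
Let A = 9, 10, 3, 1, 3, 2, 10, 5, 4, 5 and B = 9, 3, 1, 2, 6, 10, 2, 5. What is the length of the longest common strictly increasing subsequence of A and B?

3

A longest common strictly increasing subsequence is 1, 2, 10 (length 3); it appears in order in both A and B, and no longer such subsequence exists.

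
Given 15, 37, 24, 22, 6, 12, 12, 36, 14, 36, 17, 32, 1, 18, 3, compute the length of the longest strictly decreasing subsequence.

One longest decreasing subsequence is 37, 24, 22, 6, 1 (positions 2,3,4,5,13), of length 5; no longer one exists.

5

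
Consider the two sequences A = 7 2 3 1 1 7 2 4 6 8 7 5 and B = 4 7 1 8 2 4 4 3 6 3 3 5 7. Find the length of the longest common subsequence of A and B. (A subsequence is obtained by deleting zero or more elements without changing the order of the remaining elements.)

A longest common subsequence is 7, 1, 2, 4, 6, 7 (length 6); the LCS DP confirms no longer common subsequence exists.

6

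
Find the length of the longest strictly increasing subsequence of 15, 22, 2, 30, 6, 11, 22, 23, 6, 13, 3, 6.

5

Scanning left to right, the best length ending at each element is: 15→1, 22→2, 2→1, 30→3, 6→2, 11→3, 22→4, 23→5, 6→2, 13→4, 3→2, 6→3.
So the longest increasing subsequence has length 5, e.g. 2, 6, 11, 22, 23.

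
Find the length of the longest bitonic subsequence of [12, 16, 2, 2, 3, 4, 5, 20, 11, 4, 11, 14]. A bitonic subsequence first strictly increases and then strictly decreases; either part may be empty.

7

Let inc[i] be the LIS ending at i and dec[i] the longest strictly decreasing subsequence starting at i. inc = [1, 2, 1, 1, 2, 3, 4, 5, 5, 3, 5, 6], dec = [3, 3, 1, 1, 1, 1, 2, 3, 2, 1, 1, 1].
max_i inc[i]+dec[i]−1 = 7, with one witness 2, 3, 4, 5, 20, 11, 4.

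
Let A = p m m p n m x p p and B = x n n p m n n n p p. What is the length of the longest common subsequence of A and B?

5

A longest common subsequence is pmnpp (length 5); the LCS DP confirms no longer common subsequence exists.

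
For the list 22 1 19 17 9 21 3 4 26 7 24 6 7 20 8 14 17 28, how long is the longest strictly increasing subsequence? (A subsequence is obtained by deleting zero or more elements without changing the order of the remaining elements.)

9

One longest increasing subsequence is 1, 3, 4, 6, 7, 8, 14, 17, 28 (positions 2,7,8,12,13,15,16,17,18), of length 9; no longer one exists.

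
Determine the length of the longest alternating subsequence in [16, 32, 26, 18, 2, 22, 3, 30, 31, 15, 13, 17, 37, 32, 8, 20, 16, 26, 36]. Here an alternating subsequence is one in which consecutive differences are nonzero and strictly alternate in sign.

12

Track the best alternating length ending on an up-step vs a down-step at each position: up/down = 1/1, 2/1, 2/3, 2/3, 1/3, 4/3, 4/5, 6/3, 6/3, 6/7, 6/7, 8/7, 8/1, 8/9, 6/9, 10/9, 10/11, 12/9, 12/9.
The maximum over both is 12; one such subsequence is 16, 32, 18, 22, 3, 30, 15, 17, 8, 20, 16, 26.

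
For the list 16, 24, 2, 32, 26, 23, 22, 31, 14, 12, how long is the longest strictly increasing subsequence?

Scanning left to right, the best length ending at each element is: 16→1, 24→2, 2→1, 32→3, 26→3, 23→2, 22→2, 31→4, 14→2, 12→2.
So the longest increasing subsequence has length 4, e.g. 16, 24, 26, 31.

4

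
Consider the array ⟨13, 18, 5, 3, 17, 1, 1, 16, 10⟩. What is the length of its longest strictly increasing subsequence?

2

Let dp[i] be the longest increasing subsequence ending at position i. Then dp = [1, 2, 1, 1, 2, 1, 1, 2, 2].
The maximum is 2; one witness is 13, 18 at positions 1,2.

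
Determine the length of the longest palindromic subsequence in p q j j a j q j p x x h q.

Using dp[i][j] = 2 + dp[i+1][j−1] if the ends match, else max(dp[i+1][j], dp[i][j−1]):
dp[1][13] = 7. A witness is qjjajjq at positions 2,3,4,5,6,8,13.

7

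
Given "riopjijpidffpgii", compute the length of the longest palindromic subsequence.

Using dp[i][j] = 2 + dp[i+1][j−1] if the ends match, else max(dp[i+1][j], dp[i][j−1]):
dp[1][16] = 8. A witness is iipffpii at positions 2,6,8,11,12,13,15,16.

8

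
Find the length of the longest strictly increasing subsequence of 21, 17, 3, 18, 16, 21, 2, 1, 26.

4

Let dp[i] be the longest increasing subsequence ending at position i. Then dp = [1, 1, 1, 2, 2, 3, 1, 1, 4].
The maximum is 4; one witness is 17, 18, 21, 26 at positions 2,4,6,9.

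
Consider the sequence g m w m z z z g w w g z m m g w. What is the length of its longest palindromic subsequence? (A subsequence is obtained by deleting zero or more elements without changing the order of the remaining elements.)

Using dp[i][j] = 2 + dp[i+1][j−1] if the ends match, else max(dp[i+1][j], dp[i][j−1]):
dp[1][16] = 12. A witness is gmmzgwwgzmmg at positions 1,2,4,5,8,9,10,11,12,13,14,15.

12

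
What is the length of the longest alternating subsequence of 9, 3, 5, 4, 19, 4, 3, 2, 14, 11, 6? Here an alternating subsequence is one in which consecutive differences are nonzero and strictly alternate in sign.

A longest alternating subsequence is 9, 3, 5, 4, 19, 4, 14, 11 (positions 1,2,3,4,5,6,9,10); its 7 consecutive differences strictly alternate in sign, and length 8 is optimal.

8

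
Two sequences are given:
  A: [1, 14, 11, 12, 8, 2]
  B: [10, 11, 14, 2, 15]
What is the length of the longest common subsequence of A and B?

2

Backtracking the LCS table gives one alignment: 14 (A2,B3) → 2 (A6,B4).
So the longest common subsequence has length 2.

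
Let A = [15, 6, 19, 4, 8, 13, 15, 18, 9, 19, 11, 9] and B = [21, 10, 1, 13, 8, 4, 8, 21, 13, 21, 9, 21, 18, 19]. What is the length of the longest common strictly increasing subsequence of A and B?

5

A longest common strictly increasing subsequence is 4, 8, 13, 18, 19 (length 5); it appears in order in both A and B, and no longer such subsequence exists.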